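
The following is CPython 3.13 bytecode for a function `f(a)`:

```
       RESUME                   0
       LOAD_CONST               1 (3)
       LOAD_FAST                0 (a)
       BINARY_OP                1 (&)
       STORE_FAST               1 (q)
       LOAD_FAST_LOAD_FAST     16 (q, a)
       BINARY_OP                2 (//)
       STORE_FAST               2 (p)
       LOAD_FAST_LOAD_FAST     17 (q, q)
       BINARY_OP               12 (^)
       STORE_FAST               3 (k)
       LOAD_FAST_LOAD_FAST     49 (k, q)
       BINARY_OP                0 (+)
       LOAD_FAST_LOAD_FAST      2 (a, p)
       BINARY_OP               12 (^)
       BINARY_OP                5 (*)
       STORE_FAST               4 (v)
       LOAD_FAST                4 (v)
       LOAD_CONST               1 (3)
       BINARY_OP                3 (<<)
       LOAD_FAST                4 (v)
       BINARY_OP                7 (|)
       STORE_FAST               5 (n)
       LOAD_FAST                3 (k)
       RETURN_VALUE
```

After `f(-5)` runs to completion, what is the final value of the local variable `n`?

LOAD_CONST → push 3. Stack: [3]
LOAD_FAST a → push -5. Stack: [3, -5]
BINARY_OP & → 3 & -5 = 3. Stack: [3]
STORE_FAST q → q=3. Stack: []
LOAD_FAST_LOAD_FAST q,a → push 3,-5. Stack: [3, -5]
BINARY_OP // → 3 // -5 = -1. Stack: [-1]
STORE_FAST p → p=-1. Stack: []
LOAD_FAST_LOAD_FAST q,q → push 3,3. Stack: [3, 3]
BINARY_OP ^ → 3 ^ 3 = 0. Stack: [0]
STORE_FAST k → k=0. Stack: []
LOAD_FAST_LOAD_FAST k,q → push 0,3. Stack: [0, 3]
BINARY_OP + → 0 + 3 = 3. Stack: [3]
LOAD_FAST_LOAD_FAST a,p → push -5,-1. Stack: [3, -5, -1]
BINARY_OP ^ → -5 ^ -1 = 4. Stack: [3, 4]
BINARY_OP * → 3 * 4 = 12. Stack: [12]
STORE_FAST v → v=12. Stack: []
LOAD_FAST v → push 12. Stack: [12]
LOAD_CONST → push 3. Stack: [12, 3]
BINARY_OP << → 12 << 3 = 96. Stack: [96]
LOAD_FAST v → push 12. Stack: [96, 12]
BINARY_OP | → 96 | 12 = 108. Stack: [108]
STORE_FAST n → n=108. Stack: []
LOAD_FAST k → push 0. Stack: [0]
RETURN_VALUE → return 0.

108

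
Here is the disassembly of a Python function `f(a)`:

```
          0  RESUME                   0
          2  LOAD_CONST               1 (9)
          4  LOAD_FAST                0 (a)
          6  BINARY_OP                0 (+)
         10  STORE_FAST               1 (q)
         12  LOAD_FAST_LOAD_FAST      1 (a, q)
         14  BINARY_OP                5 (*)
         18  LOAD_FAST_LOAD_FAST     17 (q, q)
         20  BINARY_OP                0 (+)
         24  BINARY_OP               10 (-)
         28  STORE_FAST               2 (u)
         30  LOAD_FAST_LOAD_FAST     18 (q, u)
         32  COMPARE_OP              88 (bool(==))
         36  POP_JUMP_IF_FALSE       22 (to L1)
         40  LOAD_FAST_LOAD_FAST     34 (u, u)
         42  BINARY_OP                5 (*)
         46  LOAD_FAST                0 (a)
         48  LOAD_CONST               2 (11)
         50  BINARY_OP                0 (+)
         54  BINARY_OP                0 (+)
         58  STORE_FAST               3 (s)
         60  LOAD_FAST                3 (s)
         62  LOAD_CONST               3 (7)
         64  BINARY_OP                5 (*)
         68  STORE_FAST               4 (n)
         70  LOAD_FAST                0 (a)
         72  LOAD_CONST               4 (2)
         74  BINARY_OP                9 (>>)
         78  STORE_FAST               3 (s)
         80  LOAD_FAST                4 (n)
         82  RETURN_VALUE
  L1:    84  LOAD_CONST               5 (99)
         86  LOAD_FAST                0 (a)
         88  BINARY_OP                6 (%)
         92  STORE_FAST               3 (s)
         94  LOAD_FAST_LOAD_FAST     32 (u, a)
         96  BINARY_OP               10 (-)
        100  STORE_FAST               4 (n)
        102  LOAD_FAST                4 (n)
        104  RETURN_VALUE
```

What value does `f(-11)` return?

37

LOAD_CONST → push 9. Stack: [9]
LOAD_FAST a → push -11. Stack: [9, -11]
BINARY_OP + → 9 + -11 = -2. Stack: [-2]
STORE_FAST q → q=-2. Stack: []
LOAD_FAST_LOAD_FAST a,q → push -11,-2. Stack: [-11, -2]
BINARY_OP * → -11 * -2 = 22. Stack: [22]
LOAD_FAST_LOAD_FAST q,q → push -2,-2. Stack: [22, -2, -2]
BINARY_OP + → -2 + -2 = -4. Stack: [22, -4]
BINARY_OP - → 22 - -4 = 26. Stack: [26]
STORE_FAST u → u=26. Stack: []
LOAD_FAST_LOAD_FAST q,u → push -2,26. Stack: [-2, 26]
COMPARE_OP bool(==) → -2 vs 26 = False. Stack: [False]
POP_JUMP_IF_FALSE → pop False; jump. Stack: []
LOAD_CONST → push 99. Stack: [99]
LOAD_FAST a → push -11. Stack: [99, -11]
BINARY_OP % → 99 % -11 = 0. Stack: [0]
STORE_FAST s → s=0. Stack: []
LOAD_FAST_LOAD_FAST u,a → push 26,-11. Stack: [26, -11]
BINARY_OP - → 26 - -11 = 37. Stack: [37]
STORE_FAST n → n=37. Stack: []
LOAD_FAST n → push 37. Stack: [37]
RETURN_VALUE → return 37.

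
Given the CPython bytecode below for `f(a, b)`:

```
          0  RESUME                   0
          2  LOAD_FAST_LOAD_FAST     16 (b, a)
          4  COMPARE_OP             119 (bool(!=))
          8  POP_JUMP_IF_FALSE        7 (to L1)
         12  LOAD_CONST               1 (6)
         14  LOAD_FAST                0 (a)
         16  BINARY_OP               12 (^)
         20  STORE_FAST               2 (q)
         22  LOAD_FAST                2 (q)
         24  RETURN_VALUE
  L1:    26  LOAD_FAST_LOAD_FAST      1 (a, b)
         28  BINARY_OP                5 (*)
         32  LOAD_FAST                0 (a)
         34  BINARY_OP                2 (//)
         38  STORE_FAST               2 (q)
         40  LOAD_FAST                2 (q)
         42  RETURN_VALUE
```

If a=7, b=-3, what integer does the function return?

LOAD_FAST_LOAD_FAST b,a → push -3,7. Stack: [-3, 7]
COMPARE_OP bool(!=) → -3 vs 7 = True. Stack: [True]
POP_JUMP_IF_FALSE → pop True; no jump. Stack: []
LOAD_CONST → push 6. Stack: [6]
LOAD_FAST a → push 7. Stack: [6, 7]
BINARY_OP ^ → 6 ^ 7 = 1. Stack: [1]
STORE_FAST q → q=1. Stack: []
LOAD_FAST q → push 1. Stack: [1]
RETURN_VALUE → return 1.

1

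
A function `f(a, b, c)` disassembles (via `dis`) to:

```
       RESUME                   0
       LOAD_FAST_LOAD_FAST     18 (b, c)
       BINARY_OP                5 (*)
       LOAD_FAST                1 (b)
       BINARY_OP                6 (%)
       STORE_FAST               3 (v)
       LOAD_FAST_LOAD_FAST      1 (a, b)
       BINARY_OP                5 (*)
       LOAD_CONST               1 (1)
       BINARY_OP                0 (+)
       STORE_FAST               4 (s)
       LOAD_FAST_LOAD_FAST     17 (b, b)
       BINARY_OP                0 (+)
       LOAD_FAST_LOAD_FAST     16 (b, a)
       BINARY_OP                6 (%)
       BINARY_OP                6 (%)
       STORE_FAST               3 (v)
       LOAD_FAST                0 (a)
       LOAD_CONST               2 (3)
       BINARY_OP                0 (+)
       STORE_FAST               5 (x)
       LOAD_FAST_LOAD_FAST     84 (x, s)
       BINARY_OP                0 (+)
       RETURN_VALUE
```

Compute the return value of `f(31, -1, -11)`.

LOAD_FAST_LOAD_FAST b,c → push -1,-11. Stack: [-1, -11]
BINARY_OP * → -1 * -11 = 11. Stack: [11]
LOAD_FAST b → push -1. Stack: [11, -1]
BINARY_OP % → 11 % -1 = 0. Stack: [0]
STORE_FAST v → v=0. Stack: []
LOAD_FAST_LOAD_FAST a,b → push 31,-1. Stack: [31, -1]
BINARY_OP * → 31 * -1 = -31. Stack: [-31]
LOAD_CONST → push 1. Stack: [-31, 1]
BINARY_OP + → -31 + 1 = -30. Stack: [-30]
STORE_FAST s → s=-30. Stack: []
LOAD_FAST_LOAD_FAST b,b → push -1,-1. Stack: [-1, -1]
BINARY_OP + → -1 + -1 = -2. Stack: [-2]
LOAD_FAST_LOAD_FAST b,a → push -1,31. Stack: [-2, -1, 31]
BINARY_OP % → -1 % 31 = 30. Stack: [-2, 30]
BINARY_OP % → -2 % 30 = 28. Stack: [28]
STORE_FAST v → v=28. Stack: []
LOAD_FAST a → push 31. Stack: [31]
LOAD_CONST → push 3. Stack: [31, 3]
BINARY_OP + → 31 + 3 = 34. Stack: [34]
STORE_FAST x → x=34. Stack: []
LOAD_FAST_LOAD_FAST x,s → push 34,-30. Stack: [34, -30]
BINARY_OP + → 34 + -30 = 4. Stack: [4]
RETURN_VALUE → return 4.

4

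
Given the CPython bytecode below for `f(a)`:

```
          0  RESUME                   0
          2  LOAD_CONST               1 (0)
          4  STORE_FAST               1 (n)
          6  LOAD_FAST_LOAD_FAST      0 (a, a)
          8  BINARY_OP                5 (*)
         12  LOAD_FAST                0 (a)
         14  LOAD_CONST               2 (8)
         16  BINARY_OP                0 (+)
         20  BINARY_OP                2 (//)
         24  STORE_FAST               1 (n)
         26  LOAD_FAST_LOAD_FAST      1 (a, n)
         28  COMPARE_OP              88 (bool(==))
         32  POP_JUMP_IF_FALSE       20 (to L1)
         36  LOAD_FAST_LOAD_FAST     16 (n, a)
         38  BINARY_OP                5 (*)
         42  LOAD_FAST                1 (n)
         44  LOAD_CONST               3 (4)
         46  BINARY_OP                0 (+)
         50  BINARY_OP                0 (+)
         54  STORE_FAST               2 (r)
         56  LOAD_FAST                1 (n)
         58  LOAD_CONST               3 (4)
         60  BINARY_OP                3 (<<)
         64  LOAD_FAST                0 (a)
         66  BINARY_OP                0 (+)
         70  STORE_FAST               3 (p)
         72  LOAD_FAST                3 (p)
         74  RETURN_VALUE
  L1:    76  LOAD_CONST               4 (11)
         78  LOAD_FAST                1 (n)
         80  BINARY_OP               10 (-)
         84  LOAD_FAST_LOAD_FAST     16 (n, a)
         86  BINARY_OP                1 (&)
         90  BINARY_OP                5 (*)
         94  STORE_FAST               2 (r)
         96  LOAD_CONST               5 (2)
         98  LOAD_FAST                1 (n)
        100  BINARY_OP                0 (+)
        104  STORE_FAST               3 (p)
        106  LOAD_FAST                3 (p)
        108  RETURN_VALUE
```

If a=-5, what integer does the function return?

LOAD_CONST → push 0. Stack: [0]
STORE_FAST n → n=0. Stack: []
LOAD_FAST_LOAD_FAST a,a → push -5,-5. Stack: [-5, -5]
BINARY_OP * → -5 * -5 = 25. Stack: [25]
LOAD_FAST a → push -5. Stack: [25, -5]
LOAD_CONST → push 8. Stack: [25, -5, 8]
BINARY_OP + → -5 + 8 = 3. Stack: [25, 3]
BINARY_OP // → 25 // 3 = 8. Stack: [8]
STORE_FAST n → n=8. Stack: []
LOAD_FAST_LOAD_FAST a,n → push -5,8. Stack: [-5, 8]
COMPARE_OP bool(==) → -5 vs 8 = False. Stack: [False]
POP_JUMP_IF_FALSE → pop False; jump. Stack: []
LOAD_CONST → push 11. Stack: [11]
LOAD_FAST n → push 8. Stack: [11, 8]
BINARY_OP - → 11 - 8 = 3. Stack: [3]
LOAD_FAST_LOAD_FAST n,a → push 8,-5. Stack: [3, 8, -5]
BINARY_OP & → 8 & -5 = 8. Stack: [3, 8]
BINARY_OP * → 3 * 8 = 24. Stack: [24]
STORE_FAST r → r=24. Stack: []
LOAD_CONST → push 2. Stack: [2]
LOAD_FAST n → push 8. Stack: [2, 8]
BINARY_OP + → 2 + 8 = 10. Stack: [10]
STORE_FAST p → p=10. Stack: []
LOAD_FAST p → push 10. Stack: [10]
RETURN_VALUE → return 10.

10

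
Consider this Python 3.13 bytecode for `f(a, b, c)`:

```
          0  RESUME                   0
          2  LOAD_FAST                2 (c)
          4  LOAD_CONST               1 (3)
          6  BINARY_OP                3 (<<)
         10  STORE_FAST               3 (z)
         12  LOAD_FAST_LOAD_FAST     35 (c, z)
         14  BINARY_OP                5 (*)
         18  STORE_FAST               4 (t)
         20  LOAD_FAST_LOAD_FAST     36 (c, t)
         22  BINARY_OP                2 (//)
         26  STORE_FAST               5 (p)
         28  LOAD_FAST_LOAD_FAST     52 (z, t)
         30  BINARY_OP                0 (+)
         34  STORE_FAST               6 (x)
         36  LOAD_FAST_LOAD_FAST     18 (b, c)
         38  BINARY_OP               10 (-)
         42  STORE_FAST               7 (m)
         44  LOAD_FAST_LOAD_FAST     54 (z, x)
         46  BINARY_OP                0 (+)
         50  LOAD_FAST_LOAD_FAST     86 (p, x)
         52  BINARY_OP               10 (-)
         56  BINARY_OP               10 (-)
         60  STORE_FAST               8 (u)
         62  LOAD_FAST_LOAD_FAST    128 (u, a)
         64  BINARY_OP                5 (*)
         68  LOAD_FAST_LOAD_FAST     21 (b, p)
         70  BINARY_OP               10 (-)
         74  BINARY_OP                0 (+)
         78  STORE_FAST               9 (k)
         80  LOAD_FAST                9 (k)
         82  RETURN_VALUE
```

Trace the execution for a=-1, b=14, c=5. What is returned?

LOAD_FAST c → push 5. Stack: [5]
LOAD_CONST → push 3. Stack: [5, 3]
BINARY_OP << → 5 << 3 = 40. Stack: [40]
STORE_FAST z → z=40. Stack: []
LOAD_FAST_LOAD_FAST c,z → push 5,40. Stack: [5, 40]
BINARY_OP * → 5 * 40 = 200. Stack: [200]
STORE_FAST t → t=200. Stack: []
LOAD_FAST_LOAD_FAST c,t → push 5,200. Stack: [5, 200]
BINARY_OP // → 5 // 200 = 0. Stack: [0]
STORE_FAST p → p=0. Stack: []
LOAD_FAST_LOAD_FAST z,t → push 40,200. Stack: [40, 200]
BINARY_OP + → 40 + 200 = 240. Stack: [240]
STORE_FAST x → x=240. Stack: []
LOAD_FAST_LOAD_FAST b,c → push 14,5. Stack: [14, 5]
BINARY_OP - → 14 - 5 = 9. Stack: [9]
STORE_FAST m → m=9. Stack: []
LOAD_FAST_LOAD_FAST z,x → push 40,240. Stack: [40, 240]
BINARY_OP + → 40 + 240 = 280. Stack: [280]
LOAD_FAST_LOAD_FAST p,x → push 0,240. Stack: [280, 0, 240]
BINARY_OP - → 0 - 240 = -240. Stack: [280, -240]
BINARY_OP - → 280 - -240 = 520. Stack: [520]
STORE_FAST u → u=520. Stack: []
LOAD_FAST_LOAD_FAST u,a → push 520,-1. Stack: [520, -1]
BINARY_OP * → 520 * -1 = -520. Stack: [-520]
LOAD_FAST_LOAD_FAST b,p → push 14,0. Stack: [-520, 14, 0]
BINARY_OP - → 14 - 0 = 14. Stack: [-520, 14]
BINARY_OP + → -520 + 14 = -506. Stack: [-506]
STORE_FAST k → k=-506. Stack: []
LOAD_FAST k → push -506. Stack: [-506]
RETURN_VALUE → return -506.

-506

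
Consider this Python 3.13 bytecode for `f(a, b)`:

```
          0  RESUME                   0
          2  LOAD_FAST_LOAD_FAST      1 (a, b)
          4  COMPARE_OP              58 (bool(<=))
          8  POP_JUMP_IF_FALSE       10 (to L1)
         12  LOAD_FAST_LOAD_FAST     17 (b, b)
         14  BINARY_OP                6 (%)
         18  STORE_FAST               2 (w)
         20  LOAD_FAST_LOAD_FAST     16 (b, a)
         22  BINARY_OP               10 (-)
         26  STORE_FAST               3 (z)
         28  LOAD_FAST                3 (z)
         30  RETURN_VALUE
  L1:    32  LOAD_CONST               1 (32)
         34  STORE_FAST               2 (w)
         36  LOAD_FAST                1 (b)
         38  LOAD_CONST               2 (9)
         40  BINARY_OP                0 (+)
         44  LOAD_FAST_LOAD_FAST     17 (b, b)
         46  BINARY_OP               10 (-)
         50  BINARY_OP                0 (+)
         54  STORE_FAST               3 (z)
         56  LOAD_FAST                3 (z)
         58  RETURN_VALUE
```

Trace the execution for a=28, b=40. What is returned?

LOAD_FAST_LOAD_FAST a,b → push 28,40. Stack: [28, 40]
COMPARE_OP bool(<=) → 28 vs 40 = True. Stack: [True]
POP_JUMP_IF_FALSE → pop True; no jump. Stack: []
LOAD_FAST_LOAD_FAST b,b → push 40,40. Stack: [40, 40]
BINARY_OP % → 40 % 40 = 0. Stack: [0]
STORE_FAST w → w=0. Stack: []
LOAD_FAST_LOAD_FAST b,a → push 40,28. Stack: [40, 28]
BINARY_OP - → 40 - 28 = 12. Stack: [12]
STORE_FAST z → z=12. Stack: []
LOAD_FAST z → push 12. Stack: [12]
RETURN_VALUE → return 12.

12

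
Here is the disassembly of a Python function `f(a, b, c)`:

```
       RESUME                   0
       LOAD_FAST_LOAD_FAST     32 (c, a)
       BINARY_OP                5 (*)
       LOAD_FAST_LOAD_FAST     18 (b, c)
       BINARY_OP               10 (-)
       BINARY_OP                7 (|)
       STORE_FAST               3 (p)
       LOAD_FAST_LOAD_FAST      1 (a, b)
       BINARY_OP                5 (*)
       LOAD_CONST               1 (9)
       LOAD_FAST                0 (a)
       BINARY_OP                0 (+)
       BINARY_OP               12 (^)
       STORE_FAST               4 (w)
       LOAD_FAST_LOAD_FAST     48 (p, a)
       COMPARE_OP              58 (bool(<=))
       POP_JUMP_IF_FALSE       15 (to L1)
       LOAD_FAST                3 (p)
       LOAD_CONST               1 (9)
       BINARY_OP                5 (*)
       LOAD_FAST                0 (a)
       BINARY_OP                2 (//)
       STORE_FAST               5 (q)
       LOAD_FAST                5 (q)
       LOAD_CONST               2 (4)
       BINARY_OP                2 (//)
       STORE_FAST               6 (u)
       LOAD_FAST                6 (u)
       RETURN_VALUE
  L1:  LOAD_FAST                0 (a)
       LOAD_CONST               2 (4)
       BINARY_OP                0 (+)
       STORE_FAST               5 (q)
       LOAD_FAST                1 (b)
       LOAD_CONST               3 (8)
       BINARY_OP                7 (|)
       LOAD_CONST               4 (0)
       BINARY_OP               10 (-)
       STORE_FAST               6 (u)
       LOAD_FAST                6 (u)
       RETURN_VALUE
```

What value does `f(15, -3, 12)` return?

-2

LOAD_FAST_LOAD_FAST c,a → push 12,15. Stack: [12, 15]
BINARY_OP * → 12 * 15 = 180. Stack: [180]
LOAD_FAST_LOAD_FAST b,c → push -3,12. Stack: [180, -3, 12]
BINARY_OP - → -3 - 12 = -15. Stack: [180, -15]
BINARY_OP | → 180 | -15 = -11. Stack: [-11]
STORE_FAST p → p=-11. Stack: []
LOAD_FAST_LOAD_FAST a,b → push 15,-3. Stack: [15, -3]
BINARY_OP * → 15 * -3 = -45. Stack: [-45]
LOAD_CONST → push 9. Stack: [-45, 9]
LOAD_FAST a → push 15. Stack: [-45, 9, 15]
BINARY_OP + → 9 + 15 = 24. Stack: [-45, 24]
BINARY_OP ^ → -45 ^ 24 = -53. Stack: [-53]
STORE_FAST w → w=-53. Stack: []
LOAD_FAST_LOAD_FAST p,a → push -11,15. Stack: [-11, 15]
COMPARE_OP bool(<=) → -11 vs 15 = True. Stack: [True]
POP_JUMP_IF_FALSE → pop True; no jump. Stack: []
LOAD_FAST p → push -11. Stack: [-11]
LOAD_CONST → push 9. Stack: [-11, 9]
BINARY_OP * → -11 * 9 = -99. Stack: [-99]
LOAD_FAST a → push 15. Stack: [-99, 15]
BINARY_OP // → -99 // 15 = -7. Stack: [-7]
STORE_FAST q → q=-7. Stack: []
LOAD_FAST q → push -7. Stack: [-7]
LOAD_CONST → push 4. Stack: [-7, 4]
BINARY_OP // → -7 // 4 = -2. Stack: [-2]
STORE_FAST u → u=-2. Stack: []
LOAD_FAST u → push -2. Stack: [-2]
RETURN_VALUE → return -2.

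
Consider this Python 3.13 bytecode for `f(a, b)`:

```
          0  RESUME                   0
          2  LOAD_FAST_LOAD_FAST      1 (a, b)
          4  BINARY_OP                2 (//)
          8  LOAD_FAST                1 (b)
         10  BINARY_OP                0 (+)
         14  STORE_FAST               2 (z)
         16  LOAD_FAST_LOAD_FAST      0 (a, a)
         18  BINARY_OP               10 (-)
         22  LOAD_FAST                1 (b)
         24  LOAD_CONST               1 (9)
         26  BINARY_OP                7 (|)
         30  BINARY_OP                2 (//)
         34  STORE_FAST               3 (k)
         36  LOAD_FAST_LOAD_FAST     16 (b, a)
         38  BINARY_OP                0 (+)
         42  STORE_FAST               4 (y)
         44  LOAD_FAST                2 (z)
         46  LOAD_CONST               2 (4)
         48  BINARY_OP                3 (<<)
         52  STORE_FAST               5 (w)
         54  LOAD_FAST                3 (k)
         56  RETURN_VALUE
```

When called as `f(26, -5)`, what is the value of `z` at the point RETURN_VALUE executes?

-11

LOAD_FAST_LOAD_FAST a,b → push 26,-5. Stack: [26, -5]
BINARY_OP // → 26 // -5 = -6. Stack: [-6]
LOAD_FAST b → push -5. Stack: [-6, -5]
BINARY_OP + → -6 + -5 = -11. Stack: [-11]
STORE_FAST z → z=-11. Stack: []
LOAD_FAST_LOAD_FAST a,a → push 26,26. Stack: [26, 26]
BINARY_OP - → 26 - 26 = 0. Stack: [0]
LOAD_FAST b → push -5. Stack: [0, -5]
LOAD_CONST → push 9. Stack: [0, -5, 9]
BINARY_OP | → -5 | 9 = -5. Stack: [0, -5]
BINARY_OP // → 0 // -5 = 0. Stack: [0]
STORE_FAST k → k=0. Stack: []
LOAD_FAST_LOAD_FAST b,a → push -5,26. Stack: [-5, 26]
BINARY_OP + → -5 + 26 = 21. Stack: [21]
STORE_FAST y → y=21. Stack: []
LOAD_FAST z → push -11. Stack: [-11]
LOAD_CONST → push 4. Stack: [-11, 4]
BINARY_OP << → -11 << 4 = -176. Stack: [-176]
STORE_FAST w → w=-176. Stack: []
LOAD_FAST k → push 0. Stack: [0]
RETURN_VALUE → return 0.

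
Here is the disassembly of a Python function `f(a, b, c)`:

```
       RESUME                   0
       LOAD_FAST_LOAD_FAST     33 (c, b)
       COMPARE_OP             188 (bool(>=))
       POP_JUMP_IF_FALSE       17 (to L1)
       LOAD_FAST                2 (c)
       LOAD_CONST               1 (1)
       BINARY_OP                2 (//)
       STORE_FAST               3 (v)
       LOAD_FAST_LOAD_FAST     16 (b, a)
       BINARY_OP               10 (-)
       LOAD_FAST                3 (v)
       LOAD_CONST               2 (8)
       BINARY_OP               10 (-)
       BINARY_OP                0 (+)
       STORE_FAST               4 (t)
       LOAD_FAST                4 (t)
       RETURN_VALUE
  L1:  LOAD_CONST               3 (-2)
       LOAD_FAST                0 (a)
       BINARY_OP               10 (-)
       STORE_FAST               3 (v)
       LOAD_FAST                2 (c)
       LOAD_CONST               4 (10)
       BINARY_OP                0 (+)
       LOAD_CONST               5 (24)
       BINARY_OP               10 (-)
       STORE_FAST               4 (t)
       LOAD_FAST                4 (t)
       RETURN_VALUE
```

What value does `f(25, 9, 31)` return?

7

LOAD_FAST_LOAD_FAST c,b → push 31,9. Stack: [31, 9]
COMPARE_OP bool(>=) → 31 vs 9 = True. Stack: [True]
POP_JUMP_IF_FALSE → pop True; no jump. Stack: []
LOAD_FAST c → push 31. Stack: [31]
LOAD_CONST → push 1. Stack: [31, 1]
BINARY_OP // → 31 // 1 = 31. Stack: [31]
STORE_FAST v → v=31. Stack: []
LOAD_FAST_LOAD_FAST b,a → push 9,25. Stack: [9, 25]
BINARY_OP - → 9 - 25 = -16. Stack: [-16]
LOAD_FAST v → push 31. Stack: [-16, 31]
LOAD_CONST → push 8. Stack: [-16, 31, 8]
BINARY_OP - → 31 - 8 = 23. Stack: [-16, 23]
BINARY_OP + → -16 + 23 = 7. Stack: [7]
STORE_FAST t → t=7. Stack: []
LOAD_FAST t → push 7. Stack: [7]
RETURN_VALUE → return 7.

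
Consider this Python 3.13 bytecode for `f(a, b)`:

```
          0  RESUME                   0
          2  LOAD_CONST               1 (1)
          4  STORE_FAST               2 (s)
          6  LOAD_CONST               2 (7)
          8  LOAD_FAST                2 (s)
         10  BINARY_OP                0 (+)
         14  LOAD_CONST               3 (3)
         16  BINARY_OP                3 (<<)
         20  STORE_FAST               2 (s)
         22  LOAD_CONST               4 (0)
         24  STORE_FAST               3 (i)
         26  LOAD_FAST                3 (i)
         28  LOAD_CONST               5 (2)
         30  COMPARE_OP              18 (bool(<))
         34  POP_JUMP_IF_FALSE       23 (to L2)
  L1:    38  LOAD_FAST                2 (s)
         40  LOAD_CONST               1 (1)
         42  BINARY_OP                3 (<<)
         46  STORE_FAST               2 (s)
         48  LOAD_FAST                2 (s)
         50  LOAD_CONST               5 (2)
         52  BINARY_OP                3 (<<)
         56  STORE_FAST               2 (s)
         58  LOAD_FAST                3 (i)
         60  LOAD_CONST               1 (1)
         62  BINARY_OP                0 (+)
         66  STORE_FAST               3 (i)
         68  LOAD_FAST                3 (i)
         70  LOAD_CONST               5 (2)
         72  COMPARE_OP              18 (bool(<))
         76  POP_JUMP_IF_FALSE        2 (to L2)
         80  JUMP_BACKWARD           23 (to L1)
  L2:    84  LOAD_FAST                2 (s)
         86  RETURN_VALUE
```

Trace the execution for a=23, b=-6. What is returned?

LOAD_CONST → push 1. Stack: [1]
STORE_FAST s → s=1. Stack: []
LOAD_CONST → push 7. Stack: [7]
LOAD_FAST s → push 1. Stack: [7, 1]
BINARY_OP + → 7 + 1 = 8. Stack: [8]
LOAD_CONST → push 3. Stack: [8, 3]
BINARY_OP << → 8 << 3 = 64. Stack: [64]
STORE_FAST s → s=64. Stack: []
LOAD_CONST → push 0. Stack: [0]
STORE_FAST i → i=0. Stack: []
LOAD_FAST i → push 0. Stack: [0]
LOAD_CONST → push 2. Stack: [0, 2]
COMPARE_OP bool(<) → 0 vs 2 = True. Stack: [True]
POP_JUMP_IF_FALSE → pop True; no jump. Stack: []
LOAD_FAST s → push 64. Stack: [64]
LOAD_CONST → push 1. Stack: [64, 1]
BINARY_OP << → 64 << 1 = 128. Stack: [128]
STORE_FAST s → s=128. Stack: []
LOAD_FAST s → push 128. Stack: [128]
LOAD_CONST → push 2. Stack: [128, 2]
BINARY_OP << → 128 << 2 = 512. Stack: [512]
STORE_FAST s → s=512. Stack: []
LOAD_FAST i → push 0. Stack: [0]
LOAD_CONST → push 1. Stack: [0, 1]
BINARY_OP + → 0 + 1 = 1. Stack: [1]
STORE_FAST i → i=1. Stack: []
LOAD_FAST i → push 1. Stack: [1]
LOAD_CONST → push 2. Stack: [1, 2]
COMPARE_OP bool(<) → 1 vs 2 = True. Stack: [True]
POP_JUMP_IF_FALSE → pop True; no jump. Stack: []
LOAD_FAST s → push 512. Stack: [512]
LOAD_CONST → push 1. Stack: [512, 1]
BINARY_OP << → 512 << 1 = 1024. Stack: [1024]
STORE_FAST s → s=1024. Stack: []
LOAD_FAST s → push 1024. Stack: [1024]
LOAD_CONST → push 2. Stack: [1024, 2]
BINARY_OP << → 1024 << 2 = 4096. Stack: [4096]
STORE_FAST s → s=4096. Stack: []
LOAD_FAST i → push 1. Stack: [1]
LOAD_CONST → push 1. Stack: [1, 1]
BINARY_OP + → 1 + 1 = 2. Stack: [2]
STORE_FAST i → i=2. Stack: []
LOAD_FAST i → push 2. Stack: [2]
LOAD_CONST → push 2. Stack: [2, 2]
COMPARE_OP bool(<) → 2 vs 2 = False. Stack: [False]
POP_JUMP_IF_FALSE → pop False; jump. Stack: []
LOAD_FAST s → push 4096. Stack: [4096]
RETURN_VALUE → return 4096.

4096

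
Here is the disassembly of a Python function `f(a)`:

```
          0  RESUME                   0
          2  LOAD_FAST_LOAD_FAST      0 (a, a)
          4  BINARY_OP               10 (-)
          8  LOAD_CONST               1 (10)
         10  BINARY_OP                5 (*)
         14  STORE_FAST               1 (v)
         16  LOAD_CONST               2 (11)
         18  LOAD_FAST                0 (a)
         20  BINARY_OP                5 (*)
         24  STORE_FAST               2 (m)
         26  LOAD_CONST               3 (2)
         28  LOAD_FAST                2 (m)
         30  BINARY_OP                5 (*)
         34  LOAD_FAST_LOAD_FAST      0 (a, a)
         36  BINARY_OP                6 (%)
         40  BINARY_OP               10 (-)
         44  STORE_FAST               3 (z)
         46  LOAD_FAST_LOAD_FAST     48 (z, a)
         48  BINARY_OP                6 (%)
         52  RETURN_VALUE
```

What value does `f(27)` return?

LOAD_FAST_LOAD_FAST a,a → push 27,27. Stack: [27, 27]
BINARY_OP - → 27 - 27 = 0. Stack: [0]
LOAD_CONST → push 10. Stack: [0, 10]
BINARY_OP * → 0 * 10 = 0. Stack: [0]
STORE_FAST v → v=0. Stack: []
LOAD_CONST → push 11. Stack: [11]
LOAD_FAST a → push 27. Stack: [11, 27]
BINARY_OP * → 11 * 27 = 297. Stack: [297]
STORE_FAST m → m=297. Stack: []
LOAD_CONST → push 2. Stack: [2]
LOAD_FAST m → push 297. Stack: [2, 297]
BINARY_OP * → 2 * 297 = 594. Stack: [594]
LOAD_FAST_LOAD_FAST a,a → push 27,27. Stack: [594, 27, 27]
BINARY_OP % → 27 % 27 = 0. Stack: [594, 0]
BINARY_OP - → 594 - 0 = 594. Stack: [594]
STORE_FAST z → z=594. Stack: []
LOAD_FAST_LOAD_FAST z,a → push 594,27. Stack: [594, 27]
BINARY_OP % → 594 % 27 = 0. Stack: [0]
RETURN_VALUE → return 0.

0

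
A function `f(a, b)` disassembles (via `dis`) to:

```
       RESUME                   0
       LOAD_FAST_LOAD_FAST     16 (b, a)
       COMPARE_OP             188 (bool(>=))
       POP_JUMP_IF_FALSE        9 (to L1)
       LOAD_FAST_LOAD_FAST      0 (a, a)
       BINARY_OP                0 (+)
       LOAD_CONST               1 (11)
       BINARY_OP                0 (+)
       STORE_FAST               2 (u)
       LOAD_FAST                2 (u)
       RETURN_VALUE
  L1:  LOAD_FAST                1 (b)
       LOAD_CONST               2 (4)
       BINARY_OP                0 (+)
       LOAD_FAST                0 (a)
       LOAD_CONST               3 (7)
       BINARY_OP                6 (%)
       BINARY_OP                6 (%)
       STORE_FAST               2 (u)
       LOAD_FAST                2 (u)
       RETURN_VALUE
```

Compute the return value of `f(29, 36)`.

LOAD_FAST_LOAD_FAST b,a → push 36,29. Stack: [36, 29]
COMPARE_OP bool(>=) → 36 vs 29 = True. Stack: [True]
POP_JUMP_IF_FALSE → pop True; no jump. Stack: []
LOAD_FAST_LOAD_FAST a,a → push 29,29. Stack: [29, 29]
BINARY_OP + → 29 + 29 = 58. Stack: [58]
LOAD_CONST → push 11. Stack: [58, 11]
BINARY_OP + → 58 + 11 = 69. Stack: [69]
STORE_FAST u → u=69. Stack: []
LOAD_FAST u → push 69. Stack: [69]
RETURN_VALUE → return 69.

69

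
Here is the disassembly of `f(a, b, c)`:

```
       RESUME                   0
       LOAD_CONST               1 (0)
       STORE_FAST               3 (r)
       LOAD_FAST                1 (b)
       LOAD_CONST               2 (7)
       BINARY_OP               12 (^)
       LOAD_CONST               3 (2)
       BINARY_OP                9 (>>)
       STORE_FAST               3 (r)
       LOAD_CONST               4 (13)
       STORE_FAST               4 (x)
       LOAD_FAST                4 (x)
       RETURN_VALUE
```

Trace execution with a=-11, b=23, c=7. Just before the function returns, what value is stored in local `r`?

LOAD_CONST → push 0. Stack: [0]
STORE_FAST r → r=0. Stack: []
LOAD_FAST b → push 23. Stack: [23]
LOAD_CONST → push 7. Stack: [23, 7]
BINARY_OP ^ → 23 ^ 7 = 16. Stack: [16]
LOAD_CONST → push 2. Stack: [16, 2]
BINARY_OP >> → 16 >> 2 = 4. Stack: [4]
STORE_FAST r → r=4. Stack: []
LOAD_CONST → push 13. Stack: [13]
STORE_FAST x → x=13. Stack: []
LOAD_FAST x → push 13. Stack: [13]
RETURN_VALUE → return 13.

4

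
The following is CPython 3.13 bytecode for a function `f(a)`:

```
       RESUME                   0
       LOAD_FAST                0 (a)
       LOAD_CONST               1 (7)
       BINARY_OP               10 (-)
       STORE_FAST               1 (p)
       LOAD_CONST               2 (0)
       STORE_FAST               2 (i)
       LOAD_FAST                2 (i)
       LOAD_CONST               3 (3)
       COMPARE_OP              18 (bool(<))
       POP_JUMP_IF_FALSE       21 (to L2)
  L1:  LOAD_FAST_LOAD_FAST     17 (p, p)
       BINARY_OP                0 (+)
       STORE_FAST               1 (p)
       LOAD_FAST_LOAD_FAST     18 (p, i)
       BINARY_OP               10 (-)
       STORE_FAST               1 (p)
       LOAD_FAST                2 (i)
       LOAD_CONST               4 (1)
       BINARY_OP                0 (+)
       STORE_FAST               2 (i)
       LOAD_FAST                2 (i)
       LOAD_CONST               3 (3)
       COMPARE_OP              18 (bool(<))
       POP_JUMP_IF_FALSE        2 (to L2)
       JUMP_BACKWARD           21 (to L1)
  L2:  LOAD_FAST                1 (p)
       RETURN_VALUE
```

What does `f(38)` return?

244

LOAD_FAST a → push 38. Stack: [38]
LOAD_CONST → push 7. Stack: [38, 7]
BINARY_OP - → 38 - 7 = 31. Stack: [31]
STORE_FAST p → p=31. Stack: []
LOAD_CONST → push 0. Stack: [0]
STORE_FAST i → i=0. Stack: []
LOAD_FAST i → push 0. Stack: [0]
LOAD_CONST → push 3. Stack: [0, 3]
COMPARE_OP bool(<) → 0 vs 3 = True. Stack: [True]
POP_JUMP_IF_FALSE → pop True; no jump. Stack: []
LOAD_FAST_LOAD_FAST p,p → push 31,31. Stack: [31, 31]
BINARY_OP + → 31 + 31 = 62. Stack: [62]
STORE_FAST p → p=62. Stack: []
LOAD_FAST_LOAD_FAST p,i → push 62,0. Stack: [62, 0]
BINARY_OP - → 62 - 0 = 62. Stack: [62]
STORE_FAST p → p=62. Stack: []
LOAD_FAST i → push 0. Stack: [0]
LOAD_CONST → push 1. Stack: [0, 1]
BINARY_OP + → 0 + 1 = 1. Stack: [1]
STORE_FAST i → i=1. Stack: []
LOAD_FAST i → push 1. Stack: [1]
LOAD_CONST → push 3. Stack: [1, 3]
COMPARE_OP bool(<) → 1 vs 3 = True. Stack: [True]
POP_JUMP_IF_FALSE → pop True; no jump. Stack: []
LOAD_FAST_LOAD_FAST p,p → push 62,62. Stack: [62, 62]
BINARY_OP + → 62 + 62 = 124. Stack: [124]
STORE_FAST p → p=124. Stack: []
LOAD_FAST_LOAD_FAST p,i → push 124,1. Stack: [124, 1]
BINARY_OP - → 124 - 1 = 123. Stack: [123]
STORE_FAST p → p=123. Stack: []
LOAD_FAST i → push 1. Stack: [1]
LOAD_CONST → push 1. Stack: [1, 1]
BINARY_OP + → 1 + 1 = 2. Stack: [2]
STORE_FAST i → i=2. Stack: []
LOAD_FAST i → push 2. Stack: [2]
LOAD_CONST → push 3. Stack: [2, 3]
COMPARE_OP bool(<) → 2 vs 3 = True. Stack: [True]
POP_JUMP_IF_FALSE → pop True; no jump. Stack: []
LOAD_FAST_LOAD_FAST p,p → push 123,123. Stack: [123, 123]
BINARY_OP + → 123 + 123 = 246. Stack: [246]
STORE_FAST p → p=246. Stack: []
LOAD_FAST_LOAD_FAST p,i → push 246,2. Stack: [246, 2]
BINARY_OP - → 246 - 2 = 244. Stack: [244]
STORE_FAST p → p=244. Stack: []
LOAD_FAST i → push 2. Stack: [2]
LOAD_CONST → push 1. Stack: [2, 1]
BINARY_OP + → 2 + 1 = 3. Stack: [3]
STORE_FAST i → i=3. Stack: []
LOAD_FAST i → push 3. Stack: [3]
LOAD_CONST → push 3. Stack: [3, 3]
COMPARE_OP bool(<) → 3 vs 3 = False. Stack: [False]
POP_JUMP_IF_FALSE → pop False; jump. Stack: []
LOAD_FAST p → push 244. Stack: [244]
RETURN_VALUE → return 244.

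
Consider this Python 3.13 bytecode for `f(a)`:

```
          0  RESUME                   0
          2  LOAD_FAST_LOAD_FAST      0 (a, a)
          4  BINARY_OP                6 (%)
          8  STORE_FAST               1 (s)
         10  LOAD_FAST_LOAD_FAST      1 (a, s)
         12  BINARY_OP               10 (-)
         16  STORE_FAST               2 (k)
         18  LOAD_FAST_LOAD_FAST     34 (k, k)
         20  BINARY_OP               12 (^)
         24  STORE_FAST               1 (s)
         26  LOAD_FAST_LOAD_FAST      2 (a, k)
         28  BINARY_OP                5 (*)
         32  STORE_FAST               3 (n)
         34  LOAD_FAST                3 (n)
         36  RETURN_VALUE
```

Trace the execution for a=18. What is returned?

LOAD_FAST_LOAD_FAST a,a → push 18,18. Stack: [18, 18]
BINARY_OP % → 18 % 18 = 0. Stack: [0]
STORE_FAST s → s=0. Stack: []
LOAD_FAST_LOAD_FAST a,s → push 18,0. Stack: [18, 0]
BINARY_OP - → 18 - 0 = 18. Stack: [18]
STORE_FAST k → k=18. Stack: []
LOAD_FAST_LOAD_FAST k,k → push 18,18. Stack: [18, 18]
BINARY_OP ^ → 18 ^ 18 = 0. Stack: [0]
STORE_FAST s → s=0. Stack: []
LOAD_FAST_LOAD_FAST a,k → push 18,18. Stack: [18, 18]
BINARY_OP * → 18 * 18 = 324. Stack: [324]
STORE_FAST n → n=324. Stack: []
LOAD_FAST n → push 324. Stack: [324]
RETURN_VALUE → return 324.

324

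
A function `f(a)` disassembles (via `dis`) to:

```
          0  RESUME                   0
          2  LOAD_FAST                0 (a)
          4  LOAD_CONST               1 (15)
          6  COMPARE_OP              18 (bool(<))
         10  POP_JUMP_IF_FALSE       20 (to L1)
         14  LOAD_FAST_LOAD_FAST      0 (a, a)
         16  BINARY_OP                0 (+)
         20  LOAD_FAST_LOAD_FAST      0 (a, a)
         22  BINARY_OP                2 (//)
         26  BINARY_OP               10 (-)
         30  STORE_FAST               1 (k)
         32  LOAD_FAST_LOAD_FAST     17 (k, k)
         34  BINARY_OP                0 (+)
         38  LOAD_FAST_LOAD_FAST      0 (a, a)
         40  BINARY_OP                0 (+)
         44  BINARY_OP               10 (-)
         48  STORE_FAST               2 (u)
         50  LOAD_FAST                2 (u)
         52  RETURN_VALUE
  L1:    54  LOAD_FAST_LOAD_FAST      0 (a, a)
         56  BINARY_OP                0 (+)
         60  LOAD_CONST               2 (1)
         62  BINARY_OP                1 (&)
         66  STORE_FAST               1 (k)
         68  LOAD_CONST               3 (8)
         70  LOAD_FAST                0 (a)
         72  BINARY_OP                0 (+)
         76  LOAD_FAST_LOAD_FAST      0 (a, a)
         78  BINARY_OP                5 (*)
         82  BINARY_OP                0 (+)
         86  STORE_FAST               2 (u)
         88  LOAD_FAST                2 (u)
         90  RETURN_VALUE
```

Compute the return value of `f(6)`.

10

LOAD_FAST a → push 6. Stack: [6]
LOAD_CONST → push 15. Stack: [6, 15]
COMPARE_OP bool(<) → 6 vs 15 = True. Stack: [True]
POP_JUMP_IF_FALSE → pop True; no jump. Stack: []
LOAD_FAST_LOAD_FAST a,a → push 6,6. Stack: [6, 6]
BINARY_OP + → 6 + 6 = 12. Stack: [12]
LOAD_FAST_LOAD_FAST a,a → push 6,6. Stack: [12, 6, 6]
BINARY_OP // → 6 // 6 = 1. Stack: [12, 1]
BINARY_OP - → 12 - 1 = 11. Stack: [11]
STORE_FAST k → k=11. Stack: []
LOAD_FAST_LOAD_FAST k,k → push 11,11. Stack: [11, 11]
BINARY_OP + → 11 + 11 = 22. Stack: [22]
LOAD_FAST_LOAD_FAST a,a → push 6,6. Stack: [22, 6, 6]
BINARY_OP + → 6 + 6 = 12. Stack: [22, 12]
BINARY_OP - → 22 - 12 = 10. Stack: [10]
STORE_FAST u → u=10. Stack: []
LOAD_FAST u → push 10. Stack: [10]
RETURN_VALUE → return 10.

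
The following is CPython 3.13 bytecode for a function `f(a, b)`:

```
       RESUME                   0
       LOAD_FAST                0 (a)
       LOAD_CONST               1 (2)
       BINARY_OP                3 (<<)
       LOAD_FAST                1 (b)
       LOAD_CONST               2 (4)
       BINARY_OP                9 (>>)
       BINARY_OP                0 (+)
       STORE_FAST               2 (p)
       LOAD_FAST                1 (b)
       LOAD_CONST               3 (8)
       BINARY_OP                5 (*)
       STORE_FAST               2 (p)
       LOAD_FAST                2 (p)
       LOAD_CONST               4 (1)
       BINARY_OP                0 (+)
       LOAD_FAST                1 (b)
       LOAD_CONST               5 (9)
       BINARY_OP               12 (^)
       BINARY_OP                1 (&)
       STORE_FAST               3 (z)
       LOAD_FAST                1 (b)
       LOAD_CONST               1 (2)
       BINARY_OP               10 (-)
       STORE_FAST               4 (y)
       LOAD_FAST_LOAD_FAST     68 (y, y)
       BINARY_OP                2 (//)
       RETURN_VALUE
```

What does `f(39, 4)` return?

LOAD_FAST a → push 39. Stack: [39]
LOAD_CONST → push 2. Stack: [39, 2]
BINARY_OP << → 39 << 2 = 156. Stack: [156]
LOAD_FAST b → push 4. Stack: [156, 4]
LOAD_CONST → push 4. Stack: [156, 4, 4]
BINARY_OP >> → 4 >> 4 = 0. Stack: [156, 0]
BINARY_OP + → 156 + 0 = 156. Stack: [156]
STORE_FAST p → p=156. Stack: []
LOAD_FAST b → push 4. Stack: [4]
LOAD_CONST → push 8. Stack: [4, 8]
BINARY_OP * → 4 * 8 = 32. Stack: [32]
STORE_FAST p → p=32. Stack: []
LOAD_FAST p → push 32. Stack: [32]
LOAD_CONST → push 1. Stack: [32, 1]
BINARY_OP + → 32 + 1 = 33. Stack: [33]
LOAD_FAST b → push 4. Stack: [33, 4]
LOAD_CONST → push 9. Stack: [33, 4, 9]
BINARY_OP ^ → 4 ^ 9 = 13. Stack: [33, 13]
BINARY_OP & → 33 & 13 = 1. Stack: [1]
STORE_FAST z → z=1. Stack: []
LOAD_FAST b → push 4. Stack: [4]
LOAD_CONST → push 2. Stack: [4, 2]
BINARY_OP - → 4 - 2 = 2. Stack: [2]
STORE_FAST y → y=2. Stack: []
LOAD_FAST_LOAD_FAST y,y → push 2,2. Stack: [2, 2]
BINARY_OP // → 2 // 2 = 1. Stack: [1]
RETURN_VALUE → return 1.

1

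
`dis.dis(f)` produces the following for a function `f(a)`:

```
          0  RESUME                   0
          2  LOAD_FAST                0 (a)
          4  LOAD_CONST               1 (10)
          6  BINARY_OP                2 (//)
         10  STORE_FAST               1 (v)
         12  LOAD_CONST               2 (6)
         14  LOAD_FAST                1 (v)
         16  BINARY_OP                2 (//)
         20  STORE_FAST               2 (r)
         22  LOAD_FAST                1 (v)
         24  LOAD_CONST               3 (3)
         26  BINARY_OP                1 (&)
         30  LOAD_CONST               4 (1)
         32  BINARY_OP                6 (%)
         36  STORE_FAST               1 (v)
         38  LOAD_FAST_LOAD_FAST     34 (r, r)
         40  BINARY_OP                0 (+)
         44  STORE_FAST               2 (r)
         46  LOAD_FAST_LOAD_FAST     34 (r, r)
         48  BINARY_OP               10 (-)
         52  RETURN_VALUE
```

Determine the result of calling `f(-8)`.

LOAD_FAST a → push -8. Stack: [-8]
LOAD_CONST → push 10. Stack: [-8, 10]
BINARY_OP // → -8 // 10 = -1. Stack: [-1]
STORE_FAST v → v=-1. Stack: []
LOAD_CONST → push 6. Stack: [6]
LOAD_FAST v → push -1. Stack: [6, -1]
BINARY_OP // → 6 // -1 = -6. Stack: [-6]
STORE_FAST r → r=-6. Stack: []
LOAD_FAST v → push -1. Stack: [-1]
LOAD_CONST → push 3. Stack: [-1, 3]
BINARY_OP & → -1 & 3 = 3. Stack: [3]
LOAD_CONST → push 1. Stack: [3, 1]
BINARY_OP % → 3 % 1 = 0. Stack: [0]
STORE_FAST v → v=0. Stack: []
LOAD_FAST_LOAD_FAST r,r → push -6,-6. Stack: [-6, -6]
BINARY_OP + → -6 + -6 = -12. Stack: [-12]
STORE_FAST r → r=-12. Stack: []
LOAD_FAST_LOAD_FAST r,r → push -12,-12. Stack: [-12, -12]
BINARY_OP - → -12 - -12 = 0. Stack: [0]
RETURN_VALUE → return 0.

0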